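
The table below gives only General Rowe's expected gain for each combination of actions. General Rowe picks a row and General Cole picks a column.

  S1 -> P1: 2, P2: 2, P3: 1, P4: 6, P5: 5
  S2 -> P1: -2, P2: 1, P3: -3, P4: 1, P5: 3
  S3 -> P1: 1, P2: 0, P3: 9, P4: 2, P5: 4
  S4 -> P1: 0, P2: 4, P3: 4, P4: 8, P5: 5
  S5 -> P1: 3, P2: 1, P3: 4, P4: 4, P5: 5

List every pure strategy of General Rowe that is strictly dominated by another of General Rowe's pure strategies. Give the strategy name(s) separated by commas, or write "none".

S2

S1: no other strategy beats it everywhere (S2 at P1 (2>-2); S3 at P1 (2>1); S4 at P1 (2>0); S5 at P2 (2>1)).
S2: dominated, since S1 does at least as well everywhere (P1: 2>-2, P2: 2>1, P3: 1>-3, P4: 6>1, P5: 5>3).
S3 is not dominated — it holds its own against S1 at P3 (9>1); S2 at P1 (1>-2); S4 at P1 (1>0); S5 at P3 (9>4).
Nothing dominates S4: S1 at P2 (4>2); S2 at P1 (0>-2); S3 at P2 (4>0); S5 at P2 (4>1).
Nothing dominates S5: S1 at P1 (3>2); S2 at P1 (3>-2); S3 at P1 (3>1); S4 at P1 (3>0).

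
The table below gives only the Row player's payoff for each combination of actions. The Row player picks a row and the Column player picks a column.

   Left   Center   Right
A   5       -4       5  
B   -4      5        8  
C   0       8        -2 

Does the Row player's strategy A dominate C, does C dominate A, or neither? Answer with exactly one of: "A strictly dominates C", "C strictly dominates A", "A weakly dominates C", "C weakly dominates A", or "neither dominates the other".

A's payoffs vs C's, by the Column player's action — Left: 5>0, Center: -4<8, Right: 5>-2.
A does better at Left, Right but worse at Center; neither strategy dominates the other.

neither dominates the other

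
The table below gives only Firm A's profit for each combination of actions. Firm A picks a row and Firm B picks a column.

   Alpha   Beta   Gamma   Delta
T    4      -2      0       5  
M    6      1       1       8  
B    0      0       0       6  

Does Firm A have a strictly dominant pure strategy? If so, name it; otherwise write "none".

M vs T: Alpha: 6>4, Beta: 1>-2, Gamma: 1>0, Delta: 8>5.
M vs B: Alpha: 6>0, Beta: 1>0, Gamma: 1>0, Delta: 8>6.
M strictly beats every other strategy against every opponent action, so it is strictly dominant.

M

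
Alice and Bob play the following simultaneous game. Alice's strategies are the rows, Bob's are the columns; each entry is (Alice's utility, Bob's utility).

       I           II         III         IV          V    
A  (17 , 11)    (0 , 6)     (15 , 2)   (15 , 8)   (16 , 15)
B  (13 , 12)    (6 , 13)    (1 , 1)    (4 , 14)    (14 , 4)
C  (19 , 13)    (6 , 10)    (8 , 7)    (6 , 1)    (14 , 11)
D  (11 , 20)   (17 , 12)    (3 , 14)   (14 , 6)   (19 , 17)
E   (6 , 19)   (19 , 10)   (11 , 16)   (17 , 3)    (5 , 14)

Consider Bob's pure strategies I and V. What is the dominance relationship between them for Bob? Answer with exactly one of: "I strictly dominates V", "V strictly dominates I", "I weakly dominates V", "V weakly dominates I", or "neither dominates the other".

Compare I to V across each opponent action: A: 11<15, B: 12>4, C: 13>11, D: 20>17, E: 19>14.
I does better at B, C, D, E but worse at A; neither strategy dominates the other.

neither dominates the other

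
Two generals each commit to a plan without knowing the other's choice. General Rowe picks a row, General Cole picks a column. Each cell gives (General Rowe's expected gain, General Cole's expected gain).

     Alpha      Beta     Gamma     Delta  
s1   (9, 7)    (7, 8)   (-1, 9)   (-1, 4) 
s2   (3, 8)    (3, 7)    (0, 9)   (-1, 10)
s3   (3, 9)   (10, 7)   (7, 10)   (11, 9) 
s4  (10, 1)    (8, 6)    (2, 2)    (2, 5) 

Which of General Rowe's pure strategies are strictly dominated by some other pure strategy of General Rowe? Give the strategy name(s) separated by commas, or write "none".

s1, s2

s1 is strictly dominated by s4 (Alpha: 10>9, Beta: 8>7, Gamma: 2>-1, Delta: 2>-1).
s2: dominated, since s4 does at least as well everywhere (Alpha: 10>3, Beta: 8>3, Gamma: 2>0, Delta: 2>-1).
s3: no other strategy beats it everywhere (s1 at Beta (10>7); s2 at Alpha (3=3); s4 at Beta (10>8)).
s4: no other strategy beats it everywhere (s1 at Alpha (10>9); s2 at Alpha (10>3); s3 at Alpha (10>3)).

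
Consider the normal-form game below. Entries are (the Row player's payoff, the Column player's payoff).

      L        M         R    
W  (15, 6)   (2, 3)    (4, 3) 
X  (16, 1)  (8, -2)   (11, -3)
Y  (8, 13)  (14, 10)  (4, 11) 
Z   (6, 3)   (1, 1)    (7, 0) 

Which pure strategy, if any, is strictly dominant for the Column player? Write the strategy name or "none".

L

L vs M: W: 6>3, X: 1>-2, Y: 13>10, Z: 3>1.
L vs R: W: 6>3, X: 1>-3, Y: 13>11, Z: 3>0.
L strictly beats every other strategy against every opponent action, so it is strictly dominant.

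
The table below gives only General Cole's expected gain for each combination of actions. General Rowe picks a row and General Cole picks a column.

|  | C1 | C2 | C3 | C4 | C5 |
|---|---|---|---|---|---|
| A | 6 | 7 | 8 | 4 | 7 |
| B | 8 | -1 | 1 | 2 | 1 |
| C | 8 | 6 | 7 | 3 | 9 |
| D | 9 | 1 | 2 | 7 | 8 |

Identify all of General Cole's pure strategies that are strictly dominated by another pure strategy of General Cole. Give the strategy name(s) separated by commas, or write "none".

Nothing dominates C1: C2 at B (8>-1); C3 at B (8>1); C4 at A (6>4); C5 at B (8>1).
C2: dominated, since C3 does at least as well everywhere (A: 8>7, B: 1>-1, C: 7>6, D: 2>1).
C3 is not dominated — it holds its own against C1 at A (8>6); C2 at A (8>7); C4 at A (8>4); C5 at A (8>7).
C4 is strictly dominated by C1 (A: 6>4, B: 8>2, C: 8>3, D: 9>7).
C5: no other strategy beats it everywhere (C1 at A (7>6); C2 at A (7=7); C3 at B (1=1); C4 at A (7>4)).

C2, C4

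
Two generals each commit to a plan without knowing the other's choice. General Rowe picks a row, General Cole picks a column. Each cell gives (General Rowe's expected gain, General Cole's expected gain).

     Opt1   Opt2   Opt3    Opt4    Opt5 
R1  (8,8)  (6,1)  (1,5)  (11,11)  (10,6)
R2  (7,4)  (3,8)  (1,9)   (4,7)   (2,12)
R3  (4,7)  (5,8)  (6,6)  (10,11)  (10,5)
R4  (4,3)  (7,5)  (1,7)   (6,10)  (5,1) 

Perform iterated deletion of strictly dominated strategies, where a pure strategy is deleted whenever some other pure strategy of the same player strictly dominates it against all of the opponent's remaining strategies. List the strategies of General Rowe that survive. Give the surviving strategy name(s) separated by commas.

R1

For General Cole, Opt4 strictly dominates Opt1 on the remaining rows (R1: 11>8, R2: 7>4, R3: 11>7, R4: 10>3); eliminate Opt1.
Row R2 is eliminated: R3 beats it against every remaining column (Opt2: 5>3, Opt3: 6>1, Opt4: 10>4, Opt5: 10>2).
Column Opt2 is eliminated: Opt4 beats it against every remaining row (R1: 11>1, R3: 11>8, R4: 10>5).
General Rowe's strategy R4 is strictly dominated by R3 (Opt3: 6>1, Opt4: 10>6, Opt5: 10>5) and is removed.
Column Opt3 is eliminated: Opt4 beats it against every remaining row (R1: 11>5, R3: 11>6).
General Cole's strategy Opt5 is strictly dominated by Opt4 (R1: 11>6, R3: 11>5) and is removed.
Row R3 is eliminated: R1 beats it against every remaining column (Opt4: 11>10).
Among the remaining strategies, none is strictly dominated by another pure strategy of the same player, so the elimination stops.
Surviving strategies — General Rowe: {R1}; General Cole: {Opt4}.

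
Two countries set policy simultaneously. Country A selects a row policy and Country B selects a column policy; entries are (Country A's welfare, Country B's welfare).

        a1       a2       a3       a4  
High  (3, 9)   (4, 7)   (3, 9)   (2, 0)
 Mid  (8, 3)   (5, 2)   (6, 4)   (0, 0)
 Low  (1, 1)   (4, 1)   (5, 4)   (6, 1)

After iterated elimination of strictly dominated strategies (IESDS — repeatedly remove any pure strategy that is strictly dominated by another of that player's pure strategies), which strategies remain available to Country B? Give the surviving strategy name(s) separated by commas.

a3

Country B's strategy a2 is strictly dominated by a3 (High: 9>7, Mid: 4>2, Low: 4>1) and is removed.
Column a4 is eliminated: a3 beats it against every remaining row (High: 9>0, Mid: 4>0, Low: 4>1).
Country A's strategy High is strictly dominated by Mid (a1: 8>3, a3: 6>3) and is removed.
For Country A, Mid strictly dominates Low on the remaining columns (a1: 8>1, a3: 6>5); eliminate Low.
Country B's strategy a1 is strictly dominated by a3 (Mid: 4>3) and is removed.
Among the remaining strategies, none is strictly dominated by another pure strategy of the same player, so the elimination stops.
Surviving strategies — Country A: {Mid}; Country B: {a3}.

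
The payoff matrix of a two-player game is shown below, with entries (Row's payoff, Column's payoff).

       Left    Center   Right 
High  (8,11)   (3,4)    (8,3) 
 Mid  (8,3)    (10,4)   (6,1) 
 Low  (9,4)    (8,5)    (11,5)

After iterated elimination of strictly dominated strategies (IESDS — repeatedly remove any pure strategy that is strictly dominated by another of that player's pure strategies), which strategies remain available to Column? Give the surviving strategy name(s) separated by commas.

Row High is eliminated: Low beats it against every remaining column (Left: 9>8, Center: 8>3, Right: 11>8).
Column's strategy Left is strictly dominated by Center (Mid: 4>3, Low: 5>4) and is removed.
Among the remaining strategies, none is strictly dominated by another pure strategy of the same player, so the elimination stops.
Surviving strategies — Row: {Mid, Low}; Column: {Center, Right}.

Center, Right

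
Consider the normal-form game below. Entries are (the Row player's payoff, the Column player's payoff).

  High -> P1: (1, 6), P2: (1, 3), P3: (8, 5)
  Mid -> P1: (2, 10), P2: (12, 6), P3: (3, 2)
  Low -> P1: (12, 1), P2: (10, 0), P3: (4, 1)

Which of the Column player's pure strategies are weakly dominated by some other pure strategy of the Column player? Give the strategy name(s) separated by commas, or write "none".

Nothing dominates P1: P2 at High (6>3); P3 at High (6>5).
P2: dominated, since P1 does at least as well everywhere (High: 6>3, Mid: 10>6, Low: 1>0).
P1 weakly dominates P3 — High: 6>5, Mid: 10>2, Low: 1=1.

P2, P3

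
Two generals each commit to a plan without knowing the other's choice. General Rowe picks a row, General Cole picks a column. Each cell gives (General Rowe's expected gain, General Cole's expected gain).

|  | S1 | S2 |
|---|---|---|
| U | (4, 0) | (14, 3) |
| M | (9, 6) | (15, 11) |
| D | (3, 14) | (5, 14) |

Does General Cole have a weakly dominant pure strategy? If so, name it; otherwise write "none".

S2 vs S1: U: 3>0, M: 11>6, D: 14=14.
S2 is at least as good as every other strategy against every opponent action, so it is weakly dominant.

S2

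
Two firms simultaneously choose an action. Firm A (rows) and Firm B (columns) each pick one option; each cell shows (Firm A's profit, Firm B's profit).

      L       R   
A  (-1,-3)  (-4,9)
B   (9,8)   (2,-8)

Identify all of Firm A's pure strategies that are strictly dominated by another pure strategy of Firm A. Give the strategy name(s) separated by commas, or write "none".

B strictly dominates A — L: 9>-1, R: 2>-4.
B is not dominated — it holds its own against A at L (9>-1).

A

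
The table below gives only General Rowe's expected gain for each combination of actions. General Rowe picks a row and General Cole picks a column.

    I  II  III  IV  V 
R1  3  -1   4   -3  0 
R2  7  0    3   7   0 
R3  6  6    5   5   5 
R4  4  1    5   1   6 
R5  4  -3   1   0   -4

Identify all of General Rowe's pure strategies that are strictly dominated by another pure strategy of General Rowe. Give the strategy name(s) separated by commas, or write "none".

R1, R5

R1 is strictly dominated by R3 (I: 6>3, II: 6>-1, III: 5>4, IV: 5>-3, V: 5>0).
R2: no other strategy beats it everywhere (R1 at I (7>3); R3 at I (7>6); R4 at I (7>4); R5 at I (7>4)).
R3: no other strategy beats it everywhere (R1 at I (6>3); R2 at II (6>0); R4 at I (6>4); R5 at I (6>4)).
Nothing dominates R4: R1 at I (4>3); R2 at II (1>0); R3 at III (5=5); R5 at I (4=4).
R5 is strictly dominated by R2 (I: 7>4, II: 0>-3, III: 3>1, IV: 7>0, V: 0>-4).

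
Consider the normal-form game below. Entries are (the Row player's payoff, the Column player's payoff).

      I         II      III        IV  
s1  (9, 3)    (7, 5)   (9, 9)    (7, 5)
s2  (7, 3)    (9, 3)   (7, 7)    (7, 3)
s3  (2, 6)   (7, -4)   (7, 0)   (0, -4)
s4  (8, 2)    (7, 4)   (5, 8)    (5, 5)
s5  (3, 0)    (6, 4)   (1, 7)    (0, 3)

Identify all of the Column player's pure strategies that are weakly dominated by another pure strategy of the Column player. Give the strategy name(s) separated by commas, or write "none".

I is not dominated — it holds its own against II at s3 (6>-4); III at s3 (6>0); IV at s3 (6>-4).
III weakly dominates II — s1: 9>5, s2: 7>3, s3: 0>-4, s4: 8>4, s5: 7>4.
III is not dominated — it holds its own against I at s1 (9>3); II at s1 (9>5); IV at s1 (9>5).
IV is weakly dominated by III (s1: 9>5, s2: 7>3, s3: 0>-4, s4: 8>5, s5: 7>3).

II, IV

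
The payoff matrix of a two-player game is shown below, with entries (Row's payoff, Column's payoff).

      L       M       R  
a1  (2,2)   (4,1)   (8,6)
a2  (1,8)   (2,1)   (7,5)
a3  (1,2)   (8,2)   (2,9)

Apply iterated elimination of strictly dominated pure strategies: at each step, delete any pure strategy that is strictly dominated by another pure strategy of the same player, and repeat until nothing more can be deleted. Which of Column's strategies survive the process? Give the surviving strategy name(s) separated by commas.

R

Row's strategy a2 is strictly dominated by a1 (L: 2>1, M: 4>2, R: 8>7) and is removed.
Column L is eliminated: R beats it against every remaining row (a1: 6>2, a3: 9>2).
For Column, R strictly dominates M on the remaining rows (a1: 6>1, a3: 9>2); eliminate M.
Row a3 is eliminated: a1 beats it against every remaining column (R: 8>2).
Among the remaining strategies, none is strictly dominated by another pure strategy of the same player, so the elimination stops.
Surviving strategies — Row: {a1}; Column: {R}.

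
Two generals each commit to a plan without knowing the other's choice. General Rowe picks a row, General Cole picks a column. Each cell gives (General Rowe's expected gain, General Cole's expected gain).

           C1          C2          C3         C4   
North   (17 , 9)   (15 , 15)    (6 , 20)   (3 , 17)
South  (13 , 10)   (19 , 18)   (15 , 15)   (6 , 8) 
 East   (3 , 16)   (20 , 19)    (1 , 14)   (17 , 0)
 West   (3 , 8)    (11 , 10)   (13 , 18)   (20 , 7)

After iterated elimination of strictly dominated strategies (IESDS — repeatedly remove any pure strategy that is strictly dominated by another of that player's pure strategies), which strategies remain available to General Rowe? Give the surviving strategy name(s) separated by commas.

General Cole's strategy C1 is strictly dominated by C2 (North: 15>9, South: 18>10, East: 19>16, West: 10>8) and is removed.
For General Rowe, South strictly dominates North on the remaining columns (C2: 19>15, C3: 15>6, C4: 6>3); eliminate North.
For General Cole, C2 strictly dominates C4 on the remaining rows (South: 18>8, East: 19>0, West: 10>7); eliminate C4.
For General Rowe, South strictly dominates West on the remaining columns (C2: 19>11, C3: 15>13); eliminate West.
General Cole's strategy C3 is strictly dominated by C2 (South: 18>15, East: 19>14) and is removed.
General Rowe's strategy South is strictly dominated by East (C2: 20>19) and is removed.
Among the remaining strategies, none is strictly dominated by another pure strategy of the same player, so the elimination stops.
Surviving strategies — General Rowe: {East}; General Cole: {C2}.

East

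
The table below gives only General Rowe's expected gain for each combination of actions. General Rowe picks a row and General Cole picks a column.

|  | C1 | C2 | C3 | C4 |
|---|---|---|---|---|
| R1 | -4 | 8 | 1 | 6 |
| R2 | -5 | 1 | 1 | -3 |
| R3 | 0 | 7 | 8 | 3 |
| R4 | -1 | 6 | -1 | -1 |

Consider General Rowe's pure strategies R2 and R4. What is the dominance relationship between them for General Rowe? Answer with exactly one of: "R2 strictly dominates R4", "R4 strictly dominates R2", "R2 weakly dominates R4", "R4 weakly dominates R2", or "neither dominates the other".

Compare R2 to R4 across each opponent action: C1: -5<-1, C2: 1<6, C3: 1>-1, C4: -3<-1.
R2 does better at C3 but worse at C1, C2, C4; neither strategy dominates the other.

neither dominates the other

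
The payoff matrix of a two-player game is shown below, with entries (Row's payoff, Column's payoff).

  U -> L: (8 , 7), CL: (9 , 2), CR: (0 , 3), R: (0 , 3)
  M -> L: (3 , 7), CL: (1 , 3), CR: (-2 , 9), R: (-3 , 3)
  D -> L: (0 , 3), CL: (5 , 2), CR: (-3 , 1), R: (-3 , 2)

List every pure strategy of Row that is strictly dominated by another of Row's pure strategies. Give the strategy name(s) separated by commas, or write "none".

Nothing dominates U: M at L (8>3); D at L (8>0).
M is strictly dominated by U (L: 8>3, CL: 9>1, CR: 0>-2, R: 0>-3).
D: dominated, since U does at least as well everywhere (L: 8>0, CL: 9>5, CR: 0>-3, R: 0>-3).

M, D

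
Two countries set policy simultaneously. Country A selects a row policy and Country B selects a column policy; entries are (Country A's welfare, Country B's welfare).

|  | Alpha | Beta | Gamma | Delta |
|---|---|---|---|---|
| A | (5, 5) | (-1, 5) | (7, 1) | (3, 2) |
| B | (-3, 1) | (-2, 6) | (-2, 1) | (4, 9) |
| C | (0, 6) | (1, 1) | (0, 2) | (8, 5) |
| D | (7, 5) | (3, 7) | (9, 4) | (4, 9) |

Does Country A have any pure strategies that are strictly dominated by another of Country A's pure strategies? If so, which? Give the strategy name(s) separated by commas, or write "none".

A: dominated, since D does at least as well everywhere (Alpha: 7>5, Beta: 3>-1, Gamma: 9>7, Delta: 4>3).
B is strictly dominated by C (Alpha: 0>-3, Beta: 1>-2, Gamma: 0>-2, Delta: 8>4).
C is not dominated — it holds its own against A at Beta (1>-1); B at Alpha (0>-3); D at Delta (8>4).
D: no other strategy beats it everywhere (A at Alpha (7>5); B at Alpha (7>-3); C at Alpha (7>0)).

A, B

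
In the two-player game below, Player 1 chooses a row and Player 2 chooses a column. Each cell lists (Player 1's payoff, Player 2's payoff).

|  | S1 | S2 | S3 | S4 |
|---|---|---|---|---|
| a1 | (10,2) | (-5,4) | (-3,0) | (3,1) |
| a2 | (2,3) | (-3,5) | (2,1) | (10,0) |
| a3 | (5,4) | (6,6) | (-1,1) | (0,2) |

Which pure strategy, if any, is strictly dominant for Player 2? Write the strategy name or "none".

S2

S2 vs S1: a1: 4>2, a2: 5>3, a3: 6>4.
S2 vs S3: a1: 4>0, a2: 5>1, a3: 6>1.
S2 vs S4: a1: 4>1, a2: 5>0, a3: 6>2.
S2 strictly beats every other strategy against every opponent action, so it is strictly dominant.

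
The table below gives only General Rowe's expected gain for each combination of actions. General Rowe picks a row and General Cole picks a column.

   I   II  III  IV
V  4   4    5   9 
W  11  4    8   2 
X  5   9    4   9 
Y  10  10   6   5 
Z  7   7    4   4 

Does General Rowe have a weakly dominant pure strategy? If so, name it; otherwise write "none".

V fails to dominate W at I (4<11).
W fails to dominate V at IV (2<9).
X fails to dominate V at III (4<5).
Y fails to dominate V at IV (5<9).
Z fails to dominate V at III (4<5).
No single strategy dominates all the others.

none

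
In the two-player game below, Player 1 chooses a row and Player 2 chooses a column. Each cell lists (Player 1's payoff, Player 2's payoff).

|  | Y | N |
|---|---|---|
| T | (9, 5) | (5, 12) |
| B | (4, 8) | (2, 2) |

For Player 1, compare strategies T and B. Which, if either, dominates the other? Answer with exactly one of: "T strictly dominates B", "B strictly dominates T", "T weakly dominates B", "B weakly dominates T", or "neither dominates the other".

T's payoffs vs B's, by Player 2's action — Y: 9>4, N: 5>2.
T gives a strictly higher payoff against every action of Player 2, so T strictly dominates B.

T strictly dominates B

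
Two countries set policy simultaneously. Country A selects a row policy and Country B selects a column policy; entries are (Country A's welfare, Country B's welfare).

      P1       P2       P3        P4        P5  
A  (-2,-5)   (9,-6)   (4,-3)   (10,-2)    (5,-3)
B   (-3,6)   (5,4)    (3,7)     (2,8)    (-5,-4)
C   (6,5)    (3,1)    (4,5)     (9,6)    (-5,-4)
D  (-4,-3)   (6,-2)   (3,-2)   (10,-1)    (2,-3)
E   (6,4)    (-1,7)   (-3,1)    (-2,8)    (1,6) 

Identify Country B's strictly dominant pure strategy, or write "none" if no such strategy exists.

P4

P4 vs P1: A: -2>-5, B: 8>6, C: 6>5, D: -1>-3, E: 8>4.
P4 vs P2: A: -2>-6, B: 8>4, C: 6>1, D: -1>-2, E: 8>7.
P4 vs P3: A: -2>-3, B: 8>7, C: 6>5, D: -1>-2, E: 8>1.
P4 vs P5: A: -2>-3, B: 8>-4, C: 6>-4, D: -1>-3, E: 8>6.
P4 strictly beats every other strategy against every opponent action, so it is strictly dominant.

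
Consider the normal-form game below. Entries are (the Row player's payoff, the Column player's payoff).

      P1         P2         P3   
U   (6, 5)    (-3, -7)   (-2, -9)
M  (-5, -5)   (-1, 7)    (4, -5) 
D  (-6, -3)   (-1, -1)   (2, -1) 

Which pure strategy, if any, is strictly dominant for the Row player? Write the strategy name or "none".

U fails to dominate M at P2 (-3<-1).
M fails to dominate U at P1 (-5<6).
D fails to dominate U at P1 (-6<6).
No single strategy dominates all the others.

none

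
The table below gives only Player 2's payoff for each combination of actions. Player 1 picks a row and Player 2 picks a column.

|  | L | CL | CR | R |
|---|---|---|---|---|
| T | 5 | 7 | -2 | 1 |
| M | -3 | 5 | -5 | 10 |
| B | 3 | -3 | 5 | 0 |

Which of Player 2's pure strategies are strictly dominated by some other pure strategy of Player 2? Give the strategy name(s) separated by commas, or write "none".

L: no other strategy beats it everywhere (CL at B (3>-3); CR at T (5>-2); R at T (5>1)).
Nothing dominates CL: L at T (7>5); CR at T (7>-2); R at T (7>1).
Nothing dominates CR: L at B (5>3); CL at B (5>-3); R at B (5>0).
R: no other strategy beats it everywhere (L at M (10>-3); CL at M (10>5); CR at T (1>-2)).

none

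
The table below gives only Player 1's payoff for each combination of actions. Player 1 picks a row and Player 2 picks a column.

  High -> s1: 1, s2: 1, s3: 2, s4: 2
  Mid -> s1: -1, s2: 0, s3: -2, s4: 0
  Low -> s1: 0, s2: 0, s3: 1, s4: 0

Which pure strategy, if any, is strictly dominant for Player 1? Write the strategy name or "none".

High

High vs Mid: s1: 1>-1, s2: 1>0, s3: 2>-2, s4: 2>0.
High vs Low: s1: 1>0, s2: 1>0, s3: 2>1, s4: 2>0.
High strictly beats every other strategy against every opponent action, so it is strictly dominant.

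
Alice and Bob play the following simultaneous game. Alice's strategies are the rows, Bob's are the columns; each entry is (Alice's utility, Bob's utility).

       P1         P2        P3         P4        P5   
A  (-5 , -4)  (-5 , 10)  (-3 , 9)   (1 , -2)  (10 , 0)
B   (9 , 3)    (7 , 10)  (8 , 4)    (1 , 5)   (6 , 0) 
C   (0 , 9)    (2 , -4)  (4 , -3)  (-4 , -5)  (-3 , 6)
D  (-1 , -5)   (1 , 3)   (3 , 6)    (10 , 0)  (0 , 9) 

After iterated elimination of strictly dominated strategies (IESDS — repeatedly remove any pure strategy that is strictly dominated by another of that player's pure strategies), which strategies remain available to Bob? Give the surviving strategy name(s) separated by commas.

P2

Alice's strategy C is strictly dominated by B (P1: 9>0, P2: 7>2, P3: 8>4, P4: 1>-4, P5: 6>-3) and is removed.
Column P1 is eliminated: P2 beats it against every remaining row (A: 10>-4, B: 10>3, D: 3>-5).
Bob's strategy P4 is strictly dominated by P2 (A: 10>-2, B: 10>5, D: 3>0) and is removed.
Row D is eliminated: B beats it against every remaining column (P2: 7>1, P3: 8>3, P5: 6>0).
Bob's strategy P3 is strictly dominated by P2 (A: 10>9, B: 10>4) and is removed.
Column P5 is eliminated: P2 beats it against every remaining row (A: 10>0, B: 10>0).
Row A is eliminated: B beats it against every remaining column (P2: 7>-5).
Among the remaining strategies, none is strictly dominated by another pure strategy of the same player, so the elimination stops.
Surviving strategies — Alice: {B}; Bob: {P2}.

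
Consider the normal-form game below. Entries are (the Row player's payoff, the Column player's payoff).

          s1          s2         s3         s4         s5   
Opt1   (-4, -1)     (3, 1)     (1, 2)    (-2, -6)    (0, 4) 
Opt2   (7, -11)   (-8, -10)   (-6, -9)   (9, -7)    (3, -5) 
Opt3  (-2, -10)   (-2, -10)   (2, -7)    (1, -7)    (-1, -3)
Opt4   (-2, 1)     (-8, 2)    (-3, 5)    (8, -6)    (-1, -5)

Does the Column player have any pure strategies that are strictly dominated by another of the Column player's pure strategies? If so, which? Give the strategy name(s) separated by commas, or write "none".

s1, s2, s4

s3 strictly dominates s1 — Opt1: 2>-1, Opt2: -9>-11, Opt3: -7>-10, Opt4: 5>1.
s3 strictly dominates s2 — Opt1: 2>1, Opt2: -9>-10, Opt3: -7>-10, Opt4: 5>2.
Nothing dominates s3: s1 at Opt1 (2>-1); s2 at Opt1 (2>1); s4 at Opt1 (2>-6); s5 at Opt4 (5>-5).
s4 is strictly dominated by s5 (Opt1: 4>-6, Opt2: -5>-7, Opt3: -3>-7, Opt4: -5>-6).
s5: no other strategy beats it everywhere (s1 at Opt1 (4>-1); s2 at Opt1 (4>1); s3 at Opt1 (4>2); s4 at Opt1 (4>-6)).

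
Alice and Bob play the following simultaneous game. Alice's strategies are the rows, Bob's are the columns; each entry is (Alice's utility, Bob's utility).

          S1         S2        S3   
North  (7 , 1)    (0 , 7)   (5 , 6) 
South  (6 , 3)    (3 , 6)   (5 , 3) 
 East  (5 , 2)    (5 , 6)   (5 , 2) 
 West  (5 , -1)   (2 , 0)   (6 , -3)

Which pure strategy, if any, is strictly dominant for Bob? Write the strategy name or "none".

S2 vs S1: North: 7>1, South: 6>3, East: 6>2, West: 0>-1.
S2 vs S3: North: 7>6, South: 6>3, East: 6>2, West: 0>-3.
S2 strictly beats every other strategy against every opponent action, so it is strictly dominant.

S2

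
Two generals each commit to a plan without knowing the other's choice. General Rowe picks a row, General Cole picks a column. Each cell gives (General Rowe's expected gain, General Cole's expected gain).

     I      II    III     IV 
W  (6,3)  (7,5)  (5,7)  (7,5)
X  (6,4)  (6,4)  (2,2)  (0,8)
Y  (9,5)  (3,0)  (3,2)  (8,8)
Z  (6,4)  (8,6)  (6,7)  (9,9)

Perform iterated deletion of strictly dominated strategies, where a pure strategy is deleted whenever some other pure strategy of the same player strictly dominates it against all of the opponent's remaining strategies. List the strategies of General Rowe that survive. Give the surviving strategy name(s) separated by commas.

Z

Column I is eliminated: IV beats it against every remaining row (W: 5>3, X: 8>4, Y: 8>5, Z: 9>4).
General Rowe's strategy W is strictly dominated by Z (II: 8>7, III: 6>5, IV: 9>7) and is removed.
General Rowe's strategy X is strictly dominated by Z (II: 8>6, III: 6>2, IV: 9>0) and is removed.
Row Y is eliminated: Z beats it against every remaining column (II: 8>3, III: 6>3, IV: 9>8).
General Cole's strategy II is strictly dominated by III (Z: 7>6) and is removed.
General Cole's strategy III is strictly dominated by IV (Z: 9>7) and is removed.
Among the remaining strategies, none is strictly dominated by another pure strategy of the same player, so the elimination stops.
Surviving strategies — General Rowe: {Z}; General Cole: {IV}.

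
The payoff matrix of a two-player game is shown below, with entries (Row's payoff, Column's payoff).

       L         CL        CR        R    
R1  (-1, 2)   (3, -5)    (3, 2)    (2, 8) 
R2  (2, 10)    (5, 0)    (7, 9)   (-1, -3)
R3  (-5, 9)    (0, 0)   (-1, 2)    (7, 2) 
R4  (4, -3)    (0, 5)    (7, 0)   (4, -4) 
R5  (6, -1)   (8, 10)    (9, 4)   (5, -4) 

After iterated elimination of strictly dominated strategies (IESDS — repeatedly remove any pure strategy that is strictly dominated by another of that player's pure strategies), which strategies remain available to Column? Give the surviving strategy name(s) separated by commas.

CL

Row's strategy R1 is strictly dominated by R5 (L: 6>-1, CL: 8>3, CR: 9>3, R: 5>2) and is removed.
For Row, R5 strictly dominates R2 on the remaining columns (L: 6>2, CL: 8>5, CR: 9>7, R: 5>-1); eliminate R2.
Row R4 is eliminated: R5 beats it against every remaining column (L: 6>4, CL: 8>0, CR: 9>7, R: 5>4).
For Column, L strictly dominates R on the remaining rows (R3: 9>2, R5: -1>-4); eliminate R.
Row's strategy R3 is strictly dominated by R5 (L: 6>-5, CL: 8>0, CR: 9>-1) and is removed.
Column's strategy L is strictly dominated by CL (R5: 10>-1) and is removed.
For Column, CL strictly dominates CR on the remaining rows (R5: 10>4); eliminate CR.
Among the remaining strategies, none is strictly dominated by another pure strategy of the same player, so the elimination stops.
Surviving strategies — Row: {R5}; Column: {CL}.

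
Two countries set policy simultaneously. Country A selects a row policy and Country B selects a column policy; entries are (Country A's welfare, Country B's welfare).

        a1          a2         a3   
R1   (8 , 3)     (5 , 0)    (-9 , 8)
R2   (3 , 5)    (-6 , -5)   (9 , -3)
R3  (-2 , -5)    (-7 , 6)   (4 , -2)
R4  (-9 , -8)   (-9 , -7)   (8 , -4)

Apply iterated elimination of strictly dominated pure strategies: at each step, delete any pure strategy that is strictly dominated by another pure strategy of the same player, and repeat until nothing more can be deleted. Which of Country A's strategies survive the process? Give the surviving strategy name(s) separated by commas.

Row R3 is eliminated: R2 beats it against every remaining column (a1: 3>-2, a2: -6>-7, a3: 9>4).
For Country A, R2 strictly dominates R4 on the remaining columns (a1: 3>-9, a2: -6>-9, a3: 9>8); eliminate R4.
For Country B, a1 strictly dominates a2 on the remaining rows (R1: 3>0, R2: 5>-5); eliminate a2.
Among the remaining strategies, none is strictly dominated by another pure strategy of the same player, so the elimination stops.
Surviving strategies — Country A: {R1, R2}; Country B: {a1, a3}.

R1, R2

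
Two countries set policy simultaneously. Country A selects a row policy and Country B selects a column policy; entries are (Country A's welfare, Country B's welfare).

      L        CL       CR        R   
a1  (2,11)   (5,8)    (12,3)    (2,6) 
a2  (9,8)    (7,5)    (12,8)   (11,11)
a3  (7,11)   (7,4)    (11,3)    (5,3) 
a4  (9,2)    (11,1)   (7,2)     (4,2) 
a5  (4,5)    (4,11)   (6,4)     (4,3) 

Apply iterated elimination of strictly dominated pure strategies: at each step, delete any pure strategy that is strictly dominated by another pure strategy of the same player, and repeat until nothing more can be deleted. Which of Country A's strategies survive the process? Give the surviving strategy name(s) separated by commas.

a1, a2, a4

Country A's strategy a5 is strictly dominated by a2 (L: 9>4, CL: 7>4, CR: 12>6, R: 11>4) and is removed.
Country B's strategy CL is strictly dominated by L (a1: 11>8, a2: 8>5, a3: 11>4, a4: 2>1) and is removed.
For Country A, a2 strictly dominates a3 on the remaining columns (L: 9>7, CR: 12>11, R: 11>5); eliminate a3.
Among the remaining strategies, none is strictly dominated by another pure strategy of the same player, so the elimination stops.
Surviving strategies — Country A: {a1, a2, a4}; Country B: {L, CR, R}.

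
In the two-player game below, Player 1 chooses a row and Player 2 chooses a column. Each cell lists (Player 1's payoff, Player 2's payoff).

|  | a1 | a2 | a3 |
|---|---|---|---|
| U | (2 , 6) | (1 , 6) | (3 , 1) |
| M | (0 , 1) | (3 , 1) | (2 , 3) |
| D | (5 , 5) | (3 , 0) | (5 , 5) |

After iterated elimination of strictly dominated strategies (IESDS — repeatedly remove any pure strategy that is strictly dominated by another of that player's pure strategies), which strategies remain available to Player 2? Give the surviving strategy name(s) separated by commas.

Player 1's strategy U is strictly dominated by D (a1: 5>2, a2: 3>1, a3: 5>3) and is removed.
For Player 2, a3 strictly dominates a2 on the remaining rows (M: 3>1, D: 5>0); eliminate a2.
For Player 1, D strictly dominates M on the remaining columns (a1: 5>0, a3: 5>2); eliminate M.
Among the remaining strategies, none is strictly dominated by another pure strategy of the same player, so the elimination stops.
Surviving strategies — Player 1: {D}; Player 2: {a1, a3}.

a1, a3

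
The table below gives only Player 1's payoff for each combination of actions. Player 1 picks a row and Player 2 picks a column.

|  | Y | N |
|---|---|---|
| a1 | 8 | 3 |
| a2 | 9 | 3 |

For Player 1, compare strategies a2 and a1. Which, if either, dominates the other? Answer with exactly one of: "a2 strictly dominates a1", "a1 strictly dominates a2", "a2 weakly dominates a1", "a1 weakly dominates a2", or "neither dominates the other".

a2 weakly dominates a1

Compare a2 to a1 across every action of Player 2: Y: 9>8, N: 3=3.
a2 is at least as good everywhere and strictly better somewhere (tied only at N), so a2 weakly but not strictly dominates a1.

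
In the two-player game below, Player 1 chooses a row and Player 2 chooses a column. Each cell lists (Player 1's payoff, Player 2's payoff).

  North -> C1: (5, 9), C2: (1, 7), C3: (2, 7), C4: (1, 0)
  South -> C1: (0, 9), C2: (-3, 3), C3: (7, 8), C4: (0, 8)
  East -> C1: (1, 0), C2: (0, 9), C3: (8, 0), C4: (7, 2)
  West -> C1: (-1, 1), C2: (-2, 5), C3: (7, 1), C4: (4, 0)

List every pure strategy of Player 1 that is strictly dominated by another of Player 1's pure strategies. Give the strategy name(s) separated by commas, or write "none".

North is not dominated — it holds its own against South at C1 (5>0); East at C1 (5>1); West at C1 (5>-1).
South is strictly dominated by East (C1: 1>0, C2: 0>-3, C3: 8>7, C4: 7>0).
East: no other strategy beats it everywhere (North at C3 (8>2); South at C1 (1>0); West at C1 (1>-1)).
West: dominated, since East does at least as well everywhere (C1: 1>-1, C2: 0>-2, C3: 8>7, C4: 7>4).

South, West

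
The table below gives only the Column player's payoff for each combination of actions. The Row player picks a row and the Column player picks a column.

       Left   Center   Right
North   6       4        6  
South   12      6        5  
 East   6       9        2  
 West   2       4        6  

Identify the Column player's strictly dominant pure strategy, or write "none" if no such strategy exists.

Left fails to dominate Center at East (6<9).
Center fails to dominate Left at North (4<6).
Right fails to dominate Left at North (6=6).
No single strategy dominates all the others.

none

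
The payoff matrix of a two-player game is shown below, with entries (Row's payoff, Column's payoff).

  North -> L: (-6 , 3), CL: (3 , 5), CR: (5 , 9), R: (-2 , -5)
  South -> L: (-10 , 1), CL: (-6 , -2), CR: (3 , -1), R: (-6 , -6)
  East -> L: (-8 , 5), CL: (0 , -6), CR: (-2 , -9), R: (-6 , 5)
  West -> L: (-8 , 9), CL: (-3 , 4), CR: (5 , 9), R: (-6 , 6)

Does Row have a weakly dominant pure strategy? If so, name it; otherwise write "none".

North

North vs South: L: -6>-10, CL: 3>-6, CR: 5>3, R: -2>-6.
North vs East: L: -6>-8, CL: 3>0, CR: 5>-2, R: -2>-6.
North vs West: L: -6>-8, CL: 3>-3, CR: 5=5, R: -2>-6.
North is at least as good as every other strategy against every opponent action, so it is weakly dominant.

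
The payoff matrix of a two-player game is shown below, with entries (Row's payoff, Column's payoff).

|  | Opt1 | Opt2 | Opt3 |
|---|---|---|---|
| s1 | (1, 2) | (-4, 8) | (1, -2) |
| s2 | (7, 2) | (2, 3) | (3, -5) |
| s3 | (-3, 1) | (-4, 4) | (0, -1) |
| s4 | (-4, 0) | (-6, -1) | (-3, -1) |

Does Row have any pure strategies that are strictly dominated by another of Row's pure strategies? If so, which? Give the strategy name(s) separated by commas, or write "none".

s1: dominated, since s2 does at least as well everywhere (Opt1: 7>1, Opt2: 2>-4, Opt3: 3>1).
Nothing dominates s2: s1 at Opt1 (7>1); s3 at Opt1 (7>-3); s4 at Opt1 (7>-4).
s3: dominated, since s2 does at least as well everywhere (Opt1: 7>-3, Opt2: 2>-4, Opt3: 3>0).
s1 strictly dominates s4 — Opt1: 1>-4, Opt2: -4>-6, Opt3: 1>-3.

s1, s3, s4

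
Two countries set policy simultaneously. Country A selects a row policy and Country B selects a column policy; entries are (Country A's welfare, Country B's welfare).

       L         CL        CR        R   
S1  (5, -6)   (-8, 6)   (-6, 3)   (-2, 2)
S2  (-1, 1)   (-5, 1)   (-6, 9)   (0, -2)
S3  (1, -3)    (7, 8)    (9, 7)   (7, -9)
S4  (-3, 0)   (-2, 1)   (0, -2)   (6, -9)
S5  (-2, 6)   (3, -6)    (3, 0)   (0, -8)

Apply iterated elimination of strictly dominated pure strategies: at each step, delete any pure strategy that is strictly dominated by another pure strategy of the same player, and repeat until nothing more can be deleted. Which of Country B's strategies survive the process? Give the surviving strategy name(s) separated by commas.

Row S2 is eliminated: S3 beats it against every remaining column (L: 1>-1, CL: 7>-5, CR: 9>-6, R: 7>0).
Country A's strategy S4 is strictly dominated by S3 (L: 1>-3, CL: 7>-2, CR: 9>0, R: 7>6) and is removed.
Country A's strategy S5 is strictly dominated by S3 (L: 1>-2, CL: 7>3, CR: 9>3, R: 7>0) and is removed.
Column L is eliminated: CL beats it against every remaining row (S1: 6>-6, S3: 8>-3).
Row S1 is eliminated: S3 beats it against every remaining column (CL: 7>-8, CR: 9>-6, R: 7>-2).
For Country B, CL strictly dominates CR on the remaining rows (S3: 8>7); eliminate CR.
Column R is eliminated: CL beats it against every remaining row (S3: 8>-9).
Among the remaining strategies, none is strictly dominated by another pure strategy of the same player, so the elimination stops.
Surviving strategies — Country A: {S3}; Country B: {CL}.

CL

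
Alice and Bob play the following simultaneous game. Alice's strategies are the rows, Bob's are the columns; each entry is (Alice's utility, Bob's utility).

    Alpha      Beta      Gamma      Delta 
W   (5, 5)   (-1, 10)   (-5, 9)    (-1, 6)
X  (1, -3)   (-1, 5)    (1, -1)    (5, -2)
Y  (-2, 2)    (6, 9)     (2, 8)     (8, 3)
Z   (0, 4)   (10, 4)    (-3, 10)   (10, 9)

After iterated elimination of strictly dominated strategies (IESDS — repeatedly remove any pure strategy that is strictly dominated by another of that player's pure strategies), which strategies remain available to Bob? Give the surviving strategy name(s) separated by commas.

Beta, Gamma

Bob's strategy Alpha is strictly dominated by Gamma (W: 9>5, X: -1>-3, Y: 8>2, Z: 10>4) and is removed.
Row W is eliminated: Y beats it against every remaining column (Beta: 6>-1, Gamma: 2>-5, Delta: 8>-1).
Row X is eliminated: Y beats it against every remaining column (Beta: 6>-1, Gamma: 2>1, Delta: 8>5).
Column Delta is eliminated: Gamma beats it against every remaining row (Y: 8>3, Z: 10>9).
Among the remaining strategies, none is strictly dominated by another pure strategy of the same player, so the elimination stops.
Surviving strategies — Alice: {Y, Z}; Bob: {Beta, Gamma}.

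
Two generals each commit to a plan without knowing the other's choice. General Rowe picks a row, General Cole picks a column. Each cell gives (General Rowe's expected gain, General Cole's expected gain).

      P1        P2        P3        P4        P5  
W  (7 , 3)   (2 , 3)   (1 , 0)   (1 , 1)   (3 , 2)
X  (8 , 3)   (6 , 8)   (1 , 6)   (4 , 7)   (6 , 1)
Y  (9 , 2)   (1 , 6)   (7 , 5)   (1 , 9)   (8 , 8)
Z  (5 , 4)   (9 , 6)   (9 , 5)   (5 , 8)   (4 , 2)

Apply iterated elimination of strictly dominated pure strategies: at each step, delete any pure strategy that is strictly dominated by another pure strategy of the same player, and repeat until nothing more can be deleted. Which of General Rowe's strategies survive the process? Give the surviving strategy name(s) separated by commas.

General Cole's strategy P3 is strictly dominated by P2 (W: 3>0, X: 8>6, Y: 6>5, Z: 6>5) and is removed.
For General Rowe, X strictly dominates W on the remaining columns (P1: 8>7, P2: 6>2, P4: 4>1, P5: 6>3); eliminate W.
General Cole's strategy P1 is strictly dominated by P2 (X: 8>3, Y: 6>2, Z: 6>4) and is removed.
General Cole's strategy P5 is strictly dominated by P4 (X: 7>1, Y: 9>8, Z: 8>2) and is removed.
For General Rowe, Z strictly dominates X on the remaining columns (P2: 9>6, P4: 5>4); eliminate X.
Row Y is eliminated: Z beats it against every remaining column (P2: 9>1, P4: 5>1).
For General Cole, P4 strictly dominates P2 on the remaining rows (Z: 8>6); eliminate P2.
Among the remaining strategies, none is strictly dominated by another pure strategy of the same player, so the elimination stops.
Surviving strategies — General Rowe: {Z}; General Cole: {P4}.

Z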